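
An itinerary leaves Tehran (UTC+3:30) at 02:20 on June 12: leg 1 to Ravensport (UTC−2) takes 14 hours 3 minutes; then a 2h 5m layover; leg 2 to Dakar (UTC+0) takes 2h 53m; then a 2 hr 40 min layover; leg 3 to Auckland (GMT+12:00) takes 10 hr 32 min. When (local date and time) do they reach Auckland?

19:03 on June 13

Convert departure to UTC: 02:20 − 3:30 = 22:50 UTC on Jun 11.
Add 14 hours and 3 minutes leg 1 → 12:53 UTC (Jun 12).
Add 2 hours 5 minutes layover in Ravensport → 14:58 UTC.
Add 2 hours 53 minutes leg 2 → 17:51 UTC.
Add 2 hours and 40 minutes layover in Dakar → 20:31 UTC.
Add 10 hours 32 minutes leg 3 → 07:03 UTC (Jun 13).
Auckland is UTC+12:00, so local arrival = 07:03 + 12:00 = 19:03 on Jun 13.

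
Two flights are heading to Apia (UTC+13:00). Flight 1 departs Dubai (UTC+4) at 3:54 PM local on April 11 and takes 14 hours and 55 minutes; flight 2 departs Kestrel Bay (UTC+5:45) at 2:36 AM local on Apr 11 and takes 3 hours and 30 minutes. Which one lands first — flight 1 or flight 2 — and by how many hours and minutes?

the second, by 26 hours 28 minutes

Flight 1 in UTC: 3:54 PM − 4:00 = 11:54 AM on Apr 11.
+14 hours 55 minutes → arrive 2:49 AM UTC on Apr 12.
Flight 2 in UTC: 2:36 AM − 5:45 = 8:51 PM on Apr 10.
+3 hours 30 minutes → arrive 12:21 AM UTC on Apr 11.
Flight 2 lands earlier by 26 hours 28 minutes.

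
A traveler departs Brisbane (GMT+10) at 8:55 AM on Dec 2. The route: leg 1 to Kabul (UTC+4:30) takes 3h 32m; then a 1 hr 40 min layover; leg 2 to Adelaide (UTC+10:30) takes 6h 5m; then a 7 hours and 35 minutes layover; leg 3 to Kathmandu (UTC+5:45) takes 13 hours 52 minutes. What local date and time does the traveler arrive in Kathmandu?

Convert departure to UTC: 8:55 AM − 10:00 = 10:55 PM UTC on Dec 1.
Add 3 hours 32 minutes leg 1 → 2:27 AM UTC (Dec 2).
Add 1 hour 40 minutes layover in Kabul → 4:07 AM UTC.
Add 6 hours 5 minutes leg 2 → 10:12 AM UTC.
Add 7 hours 35 minutes layover in Adelaide → 5:47 PM UTC.
Add 13 hours and 52 minutes leg 3 → 7:39 AM UTC (Dec 3).
Kathmandu is UTC+5:45, so local arrival = 7:39 AM + 5:45 = 1:24 PM on Dec 3.

1:24 PM on December 3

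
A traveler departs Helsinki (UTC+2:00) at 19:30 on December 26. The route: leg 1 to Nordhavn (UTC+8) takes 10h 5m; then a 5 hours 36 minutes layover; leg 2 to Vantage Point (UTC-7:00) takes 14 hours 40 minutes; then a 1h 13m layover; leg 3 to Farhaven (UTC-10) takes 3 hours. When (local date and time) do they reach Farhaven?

Convert departure to UTC: 19:30 − 2:00 = 17:30 UTC on Dec 26.
Add 10 hours 5 minutes leg 1 → 03:35 UTC (Dec 27).
Add 5 hours and 36 minutes layover in Nordhavn → 09:11 UTC.
Add 14 hours and 40 minutes leg 2 → 23:51 UTC.
Add 1 hour and 13 minutes layover in Vantage Point → 01:04 UTC (Dec 28).
Add 3 hours leg 3 → 04:04 UTC.
Farhaven is UTC−10:00, so local arrival = 04:04 − 10:00 = 18:04 on Dec 27.

18:04 on December 27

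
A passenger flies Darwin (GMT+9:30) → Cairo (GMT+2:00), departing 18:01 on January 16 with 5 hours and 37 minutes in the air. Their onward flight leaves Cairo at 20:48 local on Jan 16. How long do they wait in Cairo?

Convert departure to UTC: 18:01 − 9:30 = 08:31 UTC on Jan 16.
Add 5 hours and 37 minutes flight time → 14:08 UTC.
Cairo is UTC+2:00, so local arrival = 14:08 + 2:00 = 16:08 on Jan 16.
Layover = 20:48 − 16:08 = 4 hours 40 minutes.

4 hours 40 minutes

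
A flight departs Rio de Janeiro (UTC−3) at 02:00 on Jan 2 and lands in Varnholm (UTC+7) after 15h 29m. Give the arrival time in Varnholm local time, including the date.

03:29 on January 3

Convert departure to UTC: 02:00 + 3:00 = 05:00 UTC on Jan 2.
Add 15 hours and 29 minutes travel time → 20:29 UTC.
Varnholm is UTC+7:00, so local arrival = 20:29 + 7:00 = 03:29 on Jan 3.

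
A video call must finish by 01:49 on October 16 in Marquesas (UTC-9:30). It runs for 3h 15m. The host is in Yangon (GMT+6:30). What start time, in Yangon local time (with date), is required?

Target end time in UTC: 01:49 + 9:30 = 11:19 on Oct 16.
Subtract 3 hours and 15 minutes → start 08:04 UTC on Oct 16.
Yangon is UTC+6:30: 08:04 + 6:30 = 14:34 on Oct 16.

14:34 on Oct 16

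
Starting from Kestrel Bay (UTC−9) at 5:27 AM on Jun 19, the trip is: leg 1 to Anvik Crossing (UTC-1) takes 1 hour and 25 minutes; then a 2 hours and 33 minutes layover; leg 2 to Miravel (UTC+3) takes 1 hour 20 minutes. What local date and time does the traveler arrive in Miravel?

Convert departure to UTC: 5:27 AM + 9:00 = 2:27 PM UTC on Jun 19.
Add 1 hour 25 minutes leg 1 → 3:52 PM UTC.
Add 2 hours 33 minutes layover in Anvik Crossing → 6:25 PM UTC.
Add 1 hour 20 minutes leg 2 → 7:45 PM UTC.
Miravel is UTC+3:00, so local arrival = 7:45 PM + 3:00 = 10:45 PM on Jun 19.

10:45 PM on Jun 19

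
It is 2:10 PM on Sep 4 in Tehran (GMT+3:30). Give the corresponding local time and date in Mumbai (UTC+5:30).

In UTC: 2:10 PM − 3:30 = 10:40 AM on Sep 4.
Mumbai is UTC+5:30: 10:40 AM + 5:30 = 4:10 PM on Sep 4.

4:10 PM on September 4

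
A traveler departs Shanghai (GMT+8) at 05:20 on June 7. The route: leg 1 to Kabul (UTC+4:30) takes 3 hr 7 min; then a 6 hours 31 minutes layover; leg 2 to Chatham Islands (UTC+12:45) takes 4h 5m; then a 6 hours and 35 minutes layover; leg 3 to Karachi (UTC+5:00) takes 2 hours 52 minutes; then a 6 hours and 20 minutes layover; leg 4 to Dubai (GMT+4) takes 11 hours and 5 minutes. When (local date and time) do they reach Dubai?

17:55 on June 8

Convert departure to UTC: 05:20 − 8:00 = 21:20 UTC on Jun 6.
Add 3 hours and 7 minutes leg 1 → 00:27 UTC (Jun 7).
Add 6 hours 31 minutes layover in Kabul → 06:58 UTC.
Add 4 hours and 5 minutes leg 2 → 11:03 UTC.
Add 6 hours and 35 minutes layover in Chatham Islands → 17:38 UTC.
Add 2 hours and 52 minutes leg 3 → 20:30 UTC.
Add 6 hours 20 minutes layover in Karachi → 02:50 UTC (Jun 8).
Add 11 hours 5 minutes leg 4 → 13:55 UTC.
Dubai is UTC+4:00, so local arrival = 13:55 + 4:00 = 17:55 on Jun 8.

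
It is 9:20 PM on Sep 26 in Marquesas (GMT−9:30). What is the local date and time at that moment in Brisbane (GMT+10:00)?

4:50 PM on Sep 27

In UTC: 9:20 PM + 9:30 = 6:50 AM on Sep 27.
Brisbane is UTC+10:00: 6:50 AM + 10:00 = 4:50 PM on Sep 27.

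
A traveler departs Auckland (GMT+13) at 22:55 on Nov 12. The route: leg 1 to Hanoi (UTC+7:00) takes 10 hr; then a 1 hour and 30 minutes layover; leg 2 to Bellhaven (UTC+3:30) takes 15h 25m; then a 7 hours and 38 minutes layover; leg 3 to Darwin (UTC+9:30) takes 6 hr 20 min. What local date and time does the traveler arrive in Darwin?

Convert departure to UTC: 22:55 − 13:00 = 09:55 UTC on Nov 12.
Add 10 hours leg 1 → 19:55 UTC.
Add 1 hour and 30 minutes layover in Hanoi → 21:25 UTC.
Add 15 hours 25 minutes leg 2 → 12:50 UTC (Nov 13).
Add 7 hours 38 minutes layover in Bellhaven → 20:28 UTC.
Add 6 hours 20 minutes leg 3 → 02:48 UTC (Nov 14).
Darwin is UTC+9:30, so local arrival = 02:48 + 9:30 = 12:18 on Nov 14.

12:18 on Nov 14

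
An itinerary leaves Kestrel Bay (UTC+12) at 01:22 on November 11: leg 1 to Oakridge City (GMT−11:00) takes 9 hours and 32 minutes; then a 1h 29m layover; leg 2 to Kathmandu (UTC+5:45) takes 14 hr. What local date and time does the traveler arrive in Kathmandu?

20:08 on November 11

Convert departure to UTC: 01:22 − 12:00 = 13:22 UTC on Nov 10.
Add 9 hours and 32 minutes leg 1 → 22:54 UTC.
Add 1 hour 29 minutes layover in Oakridge City → 00:23 UTC (Nov 11).
Add 14 hours leg 2 → 14:23 UTC.
Kathmandu is UTC+5:45, so local arrival = 14:23 + 5:45 = 20:08 on Nov 11.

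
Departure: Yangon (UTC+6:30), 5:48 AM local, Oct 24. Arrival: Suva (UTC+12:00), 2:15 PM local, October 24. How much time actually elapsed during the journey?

Suva is 5:30 ahead of Yangon.
Clock-face elapsed time (ignoring zones) is 8 hours 27 minutes.
Actual elapsed = 8 hours 27 minutes − 5:30 = 2 hours 57 minutes.

2 hours 57 minutes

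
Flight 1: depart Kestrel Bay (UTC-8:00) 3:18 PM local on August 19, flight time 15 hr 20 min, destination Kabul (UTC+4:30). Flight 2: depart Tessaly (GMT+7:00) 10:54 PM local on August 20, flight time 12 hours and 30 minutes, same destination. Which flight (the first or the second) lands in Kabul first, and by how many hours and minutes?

the first, by 13 hours 46 minutes

Flight 1 in UTC: 3:18 PM + 8:00 = 11:18 PM on Aug 19.
+15 hours and 20 minutes → arrive 2:38 PM UTC on Aug 20.
Flight 2 in UTC: 10:54 PM − 7:00 = 3:54 PM on Aug 20.
+12 hours 30 minutes → arrive 4:24 AM UTC on Aug 21.
Flight 1 lands earlier by 13 hours 46 minutes.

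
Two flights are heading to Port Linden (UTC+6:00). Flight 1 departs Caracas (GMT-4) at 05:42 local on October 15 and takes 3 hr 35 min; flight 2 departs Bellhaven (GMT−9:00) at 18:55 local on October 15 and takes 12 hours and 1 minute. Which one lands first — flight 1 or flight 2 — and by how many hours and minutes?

the first, by 26 hours 39 minutes

Flight 1 in UTC: 05:42 + 4:00 = 09:42 on Oct 15.
+3 hours and 35 minutes → arrive 13:17 UTC on Oct 15.
Flight 2 in UTC: 18:55 + 9:00 = 03:55 on Oct 16.
+12 hours and 1 minute → arrive 15:56 UTC on Oct 16.
Flight 1 lands earlier by 26 hours 39 minutes.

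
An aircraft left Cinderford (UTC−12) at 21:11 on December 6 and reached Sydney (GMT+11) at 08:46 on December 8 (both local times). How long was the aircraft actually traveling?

12 hours 35 minutes

Departure in UTC: 21:11 + 12:00 = 09:11 on Dec 7.
Arrival in UTC: 08:46 − 11:00 = 21:46 on Dec 7.
Elapsed = 21:46 − 09:11 = 12 hours 35 minutes.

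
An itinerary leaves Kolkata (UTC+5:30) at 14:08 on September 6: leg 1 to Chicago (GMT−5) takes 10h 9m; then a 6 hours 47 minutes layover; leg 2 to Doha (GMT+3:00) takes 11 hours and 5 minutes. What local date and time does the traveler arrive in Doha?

Convert departure to UTC: 14:08 − 5:30 = 08:38 UTC on Sep 6.
Add 10 hours and 9 minutes leg 1 → 18:47 UTC.
Add 6 hours and 47 minutes layover in Chicago → 01:34 UTC (Sep 7).
Add 11 hours 5 minutes leg 2 → 12:39 UTC.
Doha is UTC+3:00, so local arrival = 12:39 + 3:00 = 15:39 on Sep 7.

15:39 on Sep 7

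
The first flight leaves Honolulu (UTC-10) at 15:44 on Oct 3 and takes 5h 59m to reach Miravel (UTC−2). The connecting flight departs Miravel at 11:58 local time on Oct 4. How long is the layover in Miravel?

6 hours 15 minutes

Convert departure to UTC: 15:44 + 10:00 = 01:44 UTC on Oct 4.
Add 5 hours 59 minutes flight time → 07:43 UTC.
Miravel is UTC−2:00, so local arrival = 07:43 − 2:00 = 05:43 on Oct 4.
Layover = 11:58 − 05:43 = 6 hours 15 minutes.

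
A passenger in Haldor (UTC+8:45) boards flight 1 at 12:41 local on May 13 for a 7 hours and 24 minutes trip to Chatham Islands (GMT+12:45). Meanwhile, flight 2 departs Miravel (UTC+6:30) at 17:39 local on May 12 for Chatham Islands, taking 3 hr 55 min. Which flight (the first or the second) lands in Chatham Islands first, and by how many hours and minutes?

the second, by 20 hours 16 minutes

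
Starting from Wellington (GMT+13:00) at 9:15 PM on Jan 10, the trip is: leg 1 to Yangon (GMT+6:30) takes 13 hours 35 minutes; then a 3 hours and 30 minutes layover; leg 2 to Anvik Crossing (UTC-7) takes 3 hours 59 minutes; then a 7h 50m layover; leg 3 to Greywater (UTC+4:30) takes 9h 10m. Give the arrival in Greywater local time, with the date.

Convert departure to UTC: 9:15 PM − 13:00 = 8:15 AM UTC on Jan 10.
Add 13 hours 35 minutes leg 1 → 9:50 PM UTC.
Add 3 hours 30 minutes layover in Yangon → 1:20 AM UTC (Jan 11).
Add 3 hours and 59 minutes leg 2 → 5:19 AM UTC.
Add 7 hours and 50 minutes layover in Anvik Crossing → 1:09 PM UTC.
Add 9 hours and 10 minutes leg 3 → 10:19 PM UTC.
Greywater is UTC+4:30, so local arrival = 10:19 PM + 4:30 = 2:49 AM on Jan 12.

2:49 AM on January 12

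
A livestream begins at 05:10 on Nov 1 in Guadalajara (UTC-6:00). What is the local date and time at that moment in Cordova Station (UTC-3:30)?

07:40 on Nov 1

Cordova Station is 2:30 ahead of Guadalajara.
Shift by the zone difference: 05:10 + 2:30 = 07:40 on Nov 1 in Cordova Station.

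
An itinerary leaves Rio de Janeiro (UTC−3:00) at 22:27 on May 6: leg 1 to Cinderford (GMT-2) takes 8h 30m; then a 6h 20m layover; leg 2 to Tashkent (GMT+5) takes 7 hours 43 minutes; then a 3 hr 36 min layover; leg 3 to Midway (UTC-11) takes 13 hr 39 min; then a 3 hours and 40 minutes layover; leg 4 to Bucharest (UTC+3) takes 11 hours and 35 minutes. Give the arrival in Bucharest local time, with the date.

11:30 on May 9

Convert departure to UTC: 22:27 + 3:00 = 01:27 UTC on May 7.
Add 8 hours 30 minutes leg 1 → 09:57 UTC.
Add 6 hours and 20 minutes layover in Cinderford → 16:17 UTC.
Add 7 hours and 43 minutes leg 2 → 00:00 UTC (May 8).
Add 3 hours and 36 minutes layover in Tashkent → 03:36 UTC.
Add 13 hours 39 minutes leg 3 → 17:15 UTC.
Add 3 hours 40 minutes layover in Midway → 20:55 UTC.
Add 11 hours and 35 minutes leg 4 → 08:30 UTC (May 9).
Bucharest is UTC+3:00, so local arrival = 08:30 + 3:00 = 11:30 on May 9.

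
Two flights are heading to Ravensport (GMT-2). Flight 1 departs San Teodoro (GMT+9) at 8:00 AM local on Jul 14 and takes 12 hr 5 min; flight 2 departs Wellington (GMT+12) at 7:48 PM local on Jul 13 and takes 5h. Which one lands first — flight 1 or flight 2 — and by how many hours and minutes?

Flight 1 in UTC: 8:00 AM − 9:00 = 11:00 PM on Jul 13.
+12 hours and 5 minutes → arrive 11:05 AM UTC on Jul 14.
Flight 2 in UTC: 7:48 PM − 12:00 = 7:48 AM on Jul 13.
+5 hours → arrive 12:48 PM UTC on Jul 13.
Flight 2 lands earlier by 22 hours 17 minutes.

the second, by 22 hours 17 minutes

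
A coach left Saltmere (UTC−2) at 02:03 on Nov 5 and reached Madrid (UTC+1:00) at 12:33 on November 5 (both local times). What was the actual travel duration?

Madrid is 3:00 ahead of Saltmere.
Clock-face elapsed time (ignoring zones) is 10 hours 30 minutes.
Actual elapsed = 10 hours 30 minutes − 3:00 = 7 hours 30 minutes.

7 hours 30 minutes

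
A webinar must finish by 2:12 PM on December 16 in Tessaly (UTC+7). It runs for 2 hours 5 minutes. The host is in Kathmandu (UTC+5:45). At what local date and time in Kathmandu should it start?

10:52 AM on December 16

Target end time in UTC: 2:12 PM − 7:00 = 7:12 AM on Dec 16.
Subtract 2 hours and 5 minutes → start 5:07 AM UTC on Dec 16.
Kathmandu is UTC+5:45: 5:07 AM + 5:45 = 10:52 AM on Dec 16.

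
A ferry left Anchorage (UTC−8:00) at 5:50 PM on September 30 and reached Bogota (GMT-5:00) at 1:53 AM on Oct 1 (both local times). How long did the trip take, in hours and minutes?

5 hours 3 minutes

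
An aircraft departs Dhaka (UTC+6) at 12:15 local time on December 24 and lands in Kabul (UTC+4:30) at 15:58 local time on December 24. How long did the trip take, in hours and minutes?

5 hours 13 minutes

Kabul is 1:30 behind Dhaka.
Clock-face elapsed time (ignoring zones) is 3 hours 43 minutes.
Actual elapsed = 3 hours 43 minutes + 1:30 = 5 hours 13 minutes.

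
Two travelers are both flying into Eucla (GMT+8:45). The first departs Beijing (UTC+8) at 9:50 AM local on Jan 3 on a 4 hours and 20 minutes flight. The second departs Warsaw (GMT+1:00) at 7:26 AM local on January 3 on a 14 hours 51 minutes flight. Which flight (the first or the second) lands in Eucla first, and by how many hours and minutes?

the first, by 15 hours 7 minutes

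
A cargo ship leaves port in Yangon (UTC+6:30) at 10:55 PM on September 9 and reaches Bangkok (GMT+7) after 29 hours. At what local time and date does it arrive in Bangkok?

4:25 AM on Sep 11

Bangkok is 0:30 ahead of Yangon.
After 29 hours it is 3:55 AM (Sep 11) in Yangon.
Shift by the zone difference: 3:55 AM + 0:30 = 4:25 AM on Sep 11 in Bangkok.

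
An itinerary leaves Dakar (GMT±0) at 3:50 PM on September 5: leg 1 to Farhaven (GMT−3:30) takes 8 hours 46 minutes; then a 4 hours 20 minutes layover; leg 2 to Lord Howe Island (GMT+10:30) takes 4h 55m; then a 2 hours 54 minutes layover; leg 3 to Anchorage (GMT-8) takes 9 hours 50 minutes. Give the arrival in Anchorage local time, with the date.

2:35 PM on Sep 6

Dakar is at UTC+0, so departure is already 3:50 PM UTC on Sep 5.
Add 8 hours and 46 minutes leg 1 → 12:36 AM UTC (Sep 6).
Add 4 hours and 20 minutes layover in Farhaven → 4:56 AM UTC.
Add 4 hours 55 minutes leg 2 → 9:51 AM UTC.
Add 2 hours and 54 minutes layover in Lord Howe Island → 12:45 PM UTC.
Add 9 hours 50 minutes leg 3 → 10:35 PM UTC.
Anchorage is UTC−8:00, so local arrival = 10:35 PM − 8:00 = 2:35 PM on Sep 6.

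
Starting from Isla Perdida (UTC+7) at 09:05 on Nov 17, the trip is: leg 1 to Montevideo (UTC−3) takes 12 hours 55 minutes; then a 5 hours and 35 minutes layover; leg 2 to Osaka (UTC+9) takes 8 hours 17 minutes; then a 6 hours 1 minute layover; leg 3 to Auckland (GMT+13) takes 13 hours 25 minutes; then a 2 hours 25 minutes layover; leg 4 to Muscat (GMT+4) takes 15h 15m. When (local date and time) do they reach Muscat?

Convert departure to UTC: 09:05 − 7:00 = 02:05 UTC on Nov 17.
Add 12 hours and 55 minutes leg 1 → 15:00 UTC.
Add 5 hours and 35 minutes layover in Montevideo → 20:35 UTC.
Add 8 hours and 17 minutes leg 2 → 04:52 UTC (Nov 18).
Add 6 hours 1 minute layover in Osaka → 10:53 UTC.
Add 13 hours and 25 minutes leg 3 → 00:18 UTC (Nov 19).
Add 2 hours and 25 minutes layover in Auckland → 02:43 UTC.
Add 15 hours and 15 minutes leg 4 → 17:58 UTC.
Muscat is UTC+4:00, so local arrival = 17:58 + 4:00 = 21:58 on Nov 19.

21:58 on November 19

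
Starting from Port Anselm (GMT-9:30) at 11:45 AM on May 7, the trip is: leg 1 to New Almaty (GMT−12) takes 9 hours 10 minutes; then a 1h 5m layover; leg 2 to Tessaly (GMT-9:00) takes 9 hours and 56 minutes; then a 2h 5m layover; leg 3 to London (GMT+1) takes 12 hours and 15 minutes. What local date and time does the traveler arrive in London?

8:46 AM on May 9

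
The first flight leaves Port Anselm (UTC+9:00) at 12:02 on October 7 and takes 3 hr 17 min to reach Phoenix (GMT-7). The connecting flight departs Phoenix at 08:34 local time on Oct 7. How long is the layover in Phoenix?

9 hours 15 minutes

Convert departure to UTC: 12:02 − 9:00 = 03:02 UTC on Oct 7.
Add 3 hours 17 minutes flight time → 06:19 UTC.
Phoenix is UTC−7:00, so local arrival = 06:19 − 7:00 = 23:19 on Oct 6.
Layover = 08:34 − 23:19 (+1 day) = 9 hours 15 minutes.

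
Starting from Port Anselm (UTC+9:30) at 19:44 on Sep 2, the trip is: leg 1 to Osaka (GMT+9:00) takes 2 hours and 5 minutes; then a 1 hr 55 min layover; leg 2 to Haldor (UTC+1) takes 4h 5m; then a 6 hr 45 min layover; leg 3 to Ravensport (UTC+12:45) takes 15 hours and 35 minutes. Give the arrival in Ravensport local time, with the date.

05:24 on September 4

Convert departure to UTC: 19:44 − 9:30 = 10:14 UTC on Sep 2.
Add 2 hours 5 minutes leg 1 → 12:19 UTC.
Add 1 hour 55 minutes layover in Osaka → 14:14 UTC.
Add 4 hours 5 minutes leg 2 → 18:19 UTC.
Add 6 hours 45 minutes layover in Haldor → 01:04 UTC (Sep 3).
Add 15 hours and 35 minutes leg 3 → 16:39 UTC.
Ravensport is UTC+12:45, so local arrival = 16:39 + 12:45 = 05:24 on Sep 4.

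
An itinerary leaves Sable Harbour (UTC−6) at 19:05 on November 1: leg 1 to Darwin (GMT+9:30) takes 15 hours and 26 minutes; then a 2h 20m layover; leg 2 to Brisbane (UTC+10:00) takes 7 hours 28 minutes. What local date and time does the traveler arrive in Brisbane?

Convert departure to UTC: 19:05 + 6:00 = 01:05 UTC on Nov 2.
Add 15 hours and 26 minutes leg 1 → 16:31 UTC.
Add 2 hours and 20 minutes layover in Darwin → 18:51 UTC.
Add 7 hours and 28 minutes leg 2 → 02:19 UTC (Nov 3).
Brisbane is UTC+10:00, so local arrival = 02:19 + 10:00 = 12:19 on Nov 3.

12:19 on Nov 3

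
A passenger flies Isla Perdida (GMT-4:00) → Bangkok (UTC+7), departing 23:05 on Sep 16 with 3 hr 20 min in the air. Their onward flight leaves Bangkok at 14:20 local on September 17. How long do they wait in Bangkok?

Convert departure to UTC: 23:05 + 4:00 = 03:05 UTC on Sep 17.
Add 3 hours and 20 minutes flight time → 06:25 UTC.
Bangkok is UTC+7:00, so local arrival = 06:25 + 7:00 = 13:25 on Sep 17.
Layover = 14:20 − 13:25 = 55 minutes.

55 minutes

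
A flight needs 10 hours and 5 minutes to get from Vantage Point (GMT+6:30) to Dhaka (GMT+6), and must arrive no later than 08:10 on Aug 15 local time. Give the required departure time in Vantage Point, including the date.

Target arrival in UTC: 08:10 − 6:00 = 02:10 on Aug 15.
Subtract 10 hours and 5 minutes → departure 16:05 UTC on Aug 14.
Vantage Point is UTC+6:30: 16:05 + 6:30 = 22:35 on Aug 14.

22:35 on Aug 14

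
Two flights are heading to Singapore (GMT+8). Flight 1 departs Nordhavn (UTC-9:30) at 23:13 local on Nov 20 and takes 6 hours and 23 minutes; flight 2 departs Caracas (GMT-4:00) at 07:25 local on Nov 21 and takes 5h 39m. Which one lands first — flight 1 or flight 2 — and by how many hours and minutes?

Flight 1 in UTC: 23:13 + 9:30 = 08:43 on Nov 21.
+6 hours 23 minutes → arrive 15:06 UTC on Nov 21.
Flight 2 in UTC: 07:25 + 4:00 = 11:25 on Nov 21.
+5 hours 39 minutes → arrive 17:04 UTC on Nov 21.
Flight 1 lands earlier by 1 hour 58 minutes.

the first, by 1 hour 58 minutes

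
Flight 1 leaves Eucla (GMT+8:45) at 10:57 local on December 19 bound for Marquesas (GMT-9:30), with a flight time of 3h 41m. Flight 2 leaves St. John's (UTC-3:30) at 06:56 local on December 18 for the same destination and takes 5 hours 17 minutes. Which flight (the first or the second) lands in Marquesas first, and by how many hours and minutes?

the second, by 14 hours 10 minutes

Flight 1 in UTC: 10:57 − 8:45 = 02:12 on Dec 19.
+3 hours 41 minutes → arrive 05:53 UTC on Dec 19.
Flight 2 in UTC: 06:56 + 3:30 = 10:26 on Dec 18.
+5 hours 17 minutes → arrive 15:43 UTC on Dec 18.
Flight 2 lands earlier by 14 hours 10 minutes.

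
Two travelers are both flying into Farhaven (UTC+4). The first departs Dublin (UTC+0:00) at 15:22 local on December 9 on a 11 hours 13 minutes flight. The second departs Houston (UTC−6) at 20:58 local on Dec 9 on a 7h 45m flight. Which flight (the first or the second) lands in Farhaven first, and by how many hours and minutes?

the first, by 8 hours 8 minutes

Flight 1 departs at 15:22 UTC (Dec 9).
+11 hours and 13 minutes → arrive 02:35 UTC on Dec 10.
Flight 2 in UTC: 20:58 + 6:00 = 02:58 on Dec 10.
+7 hours 45 minutes → arrive 10:43 UTC on Dec 10.
Flight 1 lands earlier by 8 hours 8 minutes.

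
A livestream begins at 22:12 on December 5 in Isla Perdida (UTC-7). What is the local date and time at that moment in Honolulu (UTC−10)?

Honolulu is 3:00 behind Isla Perdida.
Shift by the zone difference: 22:12 − 3:00 = 19:12 on Dec 5 in Honolulu.

19:12 on December 5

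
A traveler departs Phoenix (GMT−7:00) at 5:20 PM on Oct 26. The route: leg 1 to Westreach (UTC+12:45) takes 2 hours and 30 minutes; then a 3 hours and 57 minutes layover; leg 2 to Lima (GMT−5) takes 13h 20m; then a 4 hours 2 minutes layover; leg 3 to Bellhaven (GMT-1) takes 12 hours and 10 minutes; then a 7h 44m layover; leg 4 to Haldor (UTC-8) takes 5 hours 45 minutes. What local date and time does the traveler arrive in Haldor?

5:48 PM on Oct 28

Convert departure to UTC: 5:20 PM + 7:00 = 12:20 AM UTC on Oct 27.
Add 2 hours 30 minutes leg 1 → 2:50 AM UTC.
Add 3 hours 57 minutes layover in Westreach → 6:47 AM UTC.
Add 13 hours 20 minutes leg 2 → 8:07 PM UTC.
Add 4 hours and 2 minutes layover in Lima → 12:09 AM UTC (Oct 28).
Add 12 hours and 10 minutes leg 3 → 12:19 PM UTC.
Add 7 hours and 44 minutes layover in Bellhaven → 8:03 PM UTC.
Add 5 hours 45 minutes leg 4 → 1:48 AM UTC (Oct 29).
Haldor is UTC−8:00, so local arrival = 1:48 AM − 8:00 = 5:48 PM on Oct 28.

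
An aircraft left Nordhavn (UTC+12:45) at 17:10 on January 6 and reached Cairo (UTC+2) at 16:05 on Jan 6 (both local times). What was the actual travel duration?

9 hours 40 minutes

Departure in UTC: 17:10 − 12:45 = 04:25 on Jan 6.
Arrival in UTC: 16:05 − 2:00 = 14:05 on Jan 6.
Elapsed = 14:05 − 04:25 = 9 hours 40 minutes.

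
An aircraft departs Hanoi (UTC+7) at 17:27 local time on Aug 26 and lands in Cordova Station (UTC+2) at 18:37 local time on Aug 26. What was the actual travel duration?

Departure in UTC: 17:27 − 7:00 = 10:27 on Aug 26.
Arrival in UTC: 18:37 − 2:00 = 16:37 on Aug 26.
Elapsed = 16:37 − 10:27 = 6 hours 10 minutes.

6 hours 10 minutes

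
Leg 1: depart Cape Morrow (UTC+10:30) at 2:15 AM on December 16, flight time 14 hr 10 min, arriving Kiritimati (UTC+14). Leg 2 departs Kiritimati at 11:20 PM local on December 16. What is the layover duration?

3 hours 25 minutes

Convert departure to UTC: 2:15 AM − 10:30 = 3:45 PM UTC on Dec 15.
Add 14 hours 10 minutes flight time → 5:55 AM UTC (Dec 16).
Kiritimati is UTC+14:00, so local arrival = 5:55 AM + 14:00 = 7:55 PM on Dec 16.
Layover = 11:20 PM − 7:55 PM = 3 hours 25 minutes.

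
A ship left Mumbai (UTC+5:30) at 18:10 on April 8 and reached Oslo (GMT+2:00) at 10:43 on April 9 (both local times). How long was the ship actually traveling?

20 hours 3 minutes

Oslo is 3:30 behind Mumbai.
Clock-face elapsed time (ignoring zones) is 16 hours 33 minutes.
Actual elapsed = 16 hours 33 minutes + 3:30 = 20 hours 3 minutes.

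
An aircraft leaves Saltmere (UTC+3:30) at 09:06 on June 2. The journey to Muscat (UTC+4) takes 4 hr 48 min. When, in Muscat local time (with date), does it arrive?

14:24 on June 2

Convert departure to UTC: 09:06 − 3:30 = 05:36 UTC on Jun 2.
Add 4 hours 48 minutes travel time → 10:24 UTC.
Muscat is UTC+4:00, so local arrival = 10:24 + 4:00 = 14:24 on Jun 2.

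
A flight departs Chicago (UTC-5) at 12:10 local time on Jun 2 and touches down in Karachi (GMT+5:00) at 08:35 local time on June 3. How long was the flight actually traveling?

10 hours 25 minutes

Departure in UTC: 12:10 + 5:00 = 17:10 on Jun 2.
Arrival in UTC: 08:35 − 5:00 = 03:35 on Jun 3.
Elapsed = 03:35 − 17:10 (+1 day) = 10 hours 25 minutes.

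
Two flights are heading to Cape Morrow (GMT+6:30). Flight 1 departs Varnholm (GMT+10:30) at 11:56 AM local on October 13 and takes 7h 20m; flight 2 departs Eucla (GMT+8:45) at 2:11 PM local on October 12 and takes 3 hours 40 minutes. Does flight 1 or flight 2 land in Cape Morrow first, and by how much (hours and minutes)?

the second, by 23 hours 40 minutes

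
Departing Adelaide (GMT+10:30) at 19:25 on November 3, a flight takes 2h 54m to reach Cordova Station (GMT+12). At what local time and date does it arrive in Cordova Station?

Convert departure to UTC: 19:25 − 10:30 = 08:55 UTC on Nov 3.
Add 2 hours and 54 minutes travel time → 11:49 UTC.
Cordova Station is UTC+12:00, so local arrival = 11:49 + 12:00 = 23:49 on Nov 3.

23:49 on Nov 3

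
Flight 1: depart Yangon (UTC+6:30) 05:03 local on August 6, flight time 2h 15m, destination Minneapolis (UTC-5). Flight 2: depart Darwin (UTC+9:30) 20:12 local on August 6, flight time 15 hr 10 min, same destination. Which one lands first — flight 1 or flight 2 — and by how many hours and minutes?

Flight 1 in UTC: 05:03 − 6:30 = 22:33 on Aug 5.
+2 hours 15 minutes → arrive 00:48 UTC on Aug 6.
Flight 2 in UTC: 20:12 − 9:30 = 10:42 on Aug 6.
+15 hours and 10 minutes → arrive 01:52 UTC on Aug 7.
Flight 1 lands earlier by 25 hours 4 minutes.

the first, by 25 hours 4 minutes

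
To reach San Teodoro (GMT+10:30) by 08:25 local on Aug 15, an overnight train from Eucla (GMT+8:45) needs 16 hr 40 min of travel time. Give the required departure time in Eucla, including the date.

14:00 on August 14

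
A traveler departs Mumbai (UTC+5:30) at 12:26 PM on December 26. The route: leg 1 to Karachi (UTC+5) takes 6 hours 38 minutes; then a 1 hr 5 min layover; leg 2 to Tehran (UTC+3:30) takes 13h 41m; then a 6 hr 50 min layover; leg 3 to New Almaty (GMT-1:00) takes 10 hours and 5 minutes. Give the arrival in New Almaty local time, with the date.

Convert departure to UTC: 12:26 PM − 5:30 = 6:56 AM UTC on Dec 26.
Add 6 hours 38 minutes leg 1 → 1:34 PM UTC.
Add 1 hour and 5 minutes layover in Karachi → 2:39 PM UTC.
Add 13 hours and 41 minutes leg 2 → 4:20 AM UTC (Dec 27).
Add 6 hours 50 minutes layover in Tehran → 11:10 AM UTC.
Add 10 hours and 5 minutes leg 3 → 9:15 PM UTC.
New Almaty is UTC−1:00, so local arrival = 9:15 PM − 1:00 = 8:15 PM on Dec 27.

8:15 PM on December 27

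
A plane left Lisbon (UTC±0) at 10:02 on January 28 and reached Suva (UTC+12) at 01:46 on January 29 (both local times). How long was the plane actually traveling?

3 hours 44 minutes

Departure is already UTC: 10:02 on Jan 28.
Arrival in UTC: 01:46 − 12:00 = 13:46 on Jan 28.
Elapsed = 13:46 − 10:02 = 3 hours 44 minutes.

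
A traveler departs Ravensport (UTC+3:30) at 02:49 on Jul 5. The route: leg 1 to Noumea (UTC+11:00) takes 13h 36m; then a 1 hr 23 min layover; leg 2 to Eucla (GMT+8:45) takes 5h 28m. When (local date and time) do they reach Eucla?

Convert departure to UTC: 02:49 − 3:30 = 23:19 UTC on Jul 4.
Add 13 hours and 36 minutes leg 1 → 12:55 UTC (Jul 5).
Add 1 hour 23 minutes layover in Noumea → 14:18 UTC.
Add 5 hours and 28 minutes leg 2 → 19:46 UTC.
Eucla is UTC+8:45, so local arrival = 19:46 + 8:45 = 04:31 on Jul 6.

04:31 on Jul 6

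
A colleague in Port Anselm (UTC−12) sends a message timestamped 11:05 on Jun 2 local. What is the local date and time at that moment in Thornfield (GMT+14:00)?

13:05 on June 3

Thornfield is 26:00 ahead of Port Anselm.
Shift by the zone difference: 11:05 + 26:00 = 13:05 on Jun 3 in Thornfield.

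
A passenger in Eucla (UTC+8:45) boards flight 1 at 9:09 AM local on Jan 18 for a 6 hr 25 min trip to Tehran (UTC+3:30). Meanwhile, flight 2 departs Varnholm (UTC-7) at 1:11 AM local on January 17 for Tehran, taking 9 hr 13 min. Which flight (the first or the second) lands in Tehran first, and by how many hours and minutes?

Flight 1 in UTC: 9:09 AM − 8:45 = 12:24 AM on Jan 18.
+6 hours 25 minutes → arrive 6:49 AM UTC on Jan 18.
Flight 2 in UTC: 1:11 AM + 7:00 = 8:11 AM on Jan 17.
+9 hours 13 minutes → arrive 5:24 PM UTC on Jan 17.
Flight 2 lands earlier by 13 hours 25 minutes.

the second, by 13 hours 25 minutes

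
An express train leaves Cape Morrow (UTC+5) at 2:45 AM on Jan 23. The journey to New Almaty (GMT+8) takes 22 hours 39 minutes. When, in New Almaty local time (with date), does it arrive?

4:24 AM on January 24

Convert departure to UTC: 2:45 AM − 5:00 = 9:45 PM UTC on Jan 22.
Add 22 hours and 39 minutes travel time → 8:24 PM UTC (Jan 23).
New Almaty is UTC+8:00, so local arrival = 8:24 PM + 8:00 = 4:24 AM on Jan 24.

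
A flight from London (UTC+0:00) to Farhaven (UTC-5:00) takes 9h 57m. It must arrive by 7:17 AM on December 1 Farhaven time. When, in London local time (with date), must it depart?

Target arrival in UTC: 7:17 AM + 5:00 = 12:17 PM on Dec 1.
Subtract 9 hours 57 minutes → departure 2:20 AM UTC on Dec 1.
London is UTC+0, so departure is 2:20 AM on Dec 1.

2:20 AM on Dec 1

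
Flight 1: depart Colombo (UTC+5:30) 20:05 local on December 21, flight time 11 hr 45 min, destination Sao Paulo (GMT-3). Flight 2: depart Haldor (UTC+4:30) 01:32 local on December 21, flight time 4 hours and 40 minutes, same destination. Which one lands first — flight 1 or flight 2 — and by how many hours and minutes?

the second, by 24 hours 38 minutes

Flight 1 in UTC: 20:05 − 5:30 = 14:35 on Dec 21.
+11 hours and 45 minutes → arrive 02:20 UTC on Dec 22.
Flight 2 in UTC: 01:32 − 4:30 = 21:02 on Dec 20.
+4 hours 40 minutes → arrive 01:42 UTC on Dec 21.
Flight 2 lands earlier by 24 hours 38 minutes.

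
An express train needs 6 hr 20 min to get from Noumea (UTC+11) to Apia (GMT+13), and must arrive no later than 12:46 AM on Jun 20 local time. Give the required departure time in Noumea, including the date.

Target arrival in UTC: 12:46 AM − 13:00 = 11:46 AM on Jun 19.
Subtract 6 hours and 20 minutes → departure 5:26 AM UTC on Jun 19.
Noumea is UTC+11:00: 5:26 AM + 11:00 = 4:26 PM on Jun 19.

4:26 PM on June 19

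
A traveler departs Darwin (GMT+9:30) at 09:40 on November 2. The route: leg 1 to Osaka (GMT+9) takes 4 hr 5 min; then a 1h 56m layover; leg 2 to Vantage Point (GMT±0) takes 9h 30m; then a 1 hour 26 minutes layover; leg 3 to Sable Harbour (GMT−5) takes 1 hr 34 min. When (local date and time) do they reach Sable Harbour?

13:41 on November 2

Convert departure to UTC: 09:40 − 9:30 = 00:10 UTC on Nov 2.
Add 4 hours 5 minutes leg 1 → 04:15 UTC.
Add 1 hour 56 minutes layover in Osaka → 06:11 UTC.
Add 9 hours and 30 minutes leg 2 → 15:41 UTC.
Add 1 hour 26 minutes layover in Vantage Point → 17:07 UTC.
Add 1 hour 34 minutes leg 3 → 18:41 UTC.
Sable Harbour is UTC−5:00, so local arrival = 18:41 − 5:00 = 13:41 on Nov 2.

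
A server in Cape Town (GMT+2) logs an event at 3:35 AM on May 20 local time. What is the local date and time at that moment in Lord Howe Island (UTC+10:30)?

In UTC: 3:35 AM − 2:00 = 1:35 AM on May 20.
Lord Howe Island is UTC+10:30: 1:35 AM + 10:30 = 12:05 PM on May 20.

12:05 PM on May 20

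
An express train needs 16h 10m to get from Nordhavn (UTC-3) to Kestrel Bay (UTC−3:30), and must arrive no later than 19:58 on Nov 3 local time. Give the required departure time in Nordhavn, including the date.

04:18 on November 3

Target arrival in UTC: 19:58 + 3:30 = 23:28 on Nov 3.
Subtract 16 hours 10 minutes → departure 07:18 UTC on Nov 3.
Nordhavn is UTC−3:00: 07:18 − 3:00 = 04:18 on Nov 3.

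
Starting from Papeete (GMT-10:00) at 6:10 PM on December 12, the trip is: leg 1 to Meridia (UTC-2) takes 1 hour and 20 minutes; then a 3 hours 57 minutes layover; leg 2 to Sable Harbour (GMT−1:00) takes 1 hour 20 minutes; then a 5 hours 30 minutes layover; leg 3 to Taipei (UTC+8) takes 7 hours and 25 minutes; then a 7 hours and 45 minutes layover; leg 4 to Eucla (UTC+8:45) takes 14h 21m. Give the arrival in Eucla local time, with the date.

Convert departure to UTC: 6:10 PM + 10:00 = 4:10 AM UTC on Dec 13.
Add 1 hour and 20 minutes leg 1 → 5:30 AM UTC.
Add 3 hours 57 minutes layover in Meridia → 9:27 AM UTC.
Add 1 hour and 20 minutes leg 2 → 10:47 AM UTC.
Add 5 hours 30 minutes layover in Sable Harbour → 4:17 PM UTC.
Add 7 hours 25 minutes leg 3 → 11:42 PM UTC.
Add 7 hours 45 minutes layover in Taipei → 7:27 AM UTC (Dec 14).
Add 14 hours and 21 minutes leg 4 → 9:48 PM UTC.
Eucla is UTC+8:45, so local arrival = 9:48 PM + 8:45 = 6:33 AM on Dec 15.

6:33 AM on December 15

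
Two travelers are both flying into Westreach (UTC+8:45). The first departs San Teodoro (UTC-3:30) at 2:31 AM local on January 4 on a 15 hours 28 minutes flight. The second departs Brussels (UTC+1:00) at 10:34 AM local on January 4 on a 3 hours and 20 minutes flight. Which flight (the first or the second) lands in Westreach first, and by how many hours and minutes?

the second, by 8 hours 35 minutes

Flight 1 in UTC: 2:31 AM + 3:30 = 6:01 AM on Jan 4.
+15 hours and 28 minutes → arrive 9:29 PM UTC on Jan 4.
Flight 2 in UTC: 10:34 AM − 1:00 = 9:34 AM on Jan 4.
+3 hours 20 minutes → arrive 12:54 PM UTC on Jan 4.
Flight 2 lands earlier by 8 hours 35 minutes.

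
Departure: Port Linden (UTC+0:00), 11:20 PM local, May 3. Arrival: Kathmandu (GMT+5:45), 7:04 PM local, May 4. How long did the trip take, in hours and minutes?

Departure is already UTC: 11:20 PM on May 3.
Arrival in UTC: 7:04 PM − 5:45 = 1:19 PM on May 4.
Elapsed = 1:19 PM − 11:20 PM (+1 day) = 13 hours 59 minutes.

13 hours 59 minutes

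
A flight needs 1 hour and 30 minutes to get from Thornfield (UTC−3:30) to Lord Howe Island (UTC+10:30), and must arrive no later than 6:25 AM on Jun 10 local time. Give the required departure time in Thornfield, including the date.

Target arrival in UTC: 6:25 AM − 10:30 = 7:55 PM on Jun 9.
Subtract 1 hour 30 minutes → departure 6:25 PM UTC on Jun 9.
Thornfield is UTC−3:30: 6:25 PM − 3:30 = 2:55 PM on Jun 9.

2:55 PM on June 9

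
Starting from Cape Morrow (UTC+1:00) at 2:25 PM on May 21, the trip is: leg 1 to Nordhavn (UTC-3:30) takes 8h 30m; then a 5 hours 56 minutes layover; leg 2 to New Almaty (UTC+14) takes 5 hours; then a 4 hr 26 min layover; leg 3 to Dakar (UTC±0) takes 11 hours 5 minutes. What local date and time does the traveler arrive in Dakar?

12:22 AM on May 23

Convert departure to UTC: 2:25 PM − 1:00 = 1:25 PM UTC on May 21.
Add 8 hours and 30 minutes leg 1 → 9:55 PM UTC.
Add 5 hours 56 minutes layover in Nordhavn → 3:51 AM UTC (May 22).
Add 5 hours leg 2 → 8:51 AM UTC.
Add 4 hours and 26 minutes layover in New Almaty → 1:17 PM UTC.
Add 11 hours and 5 minutes leg 3 → 12:22 AM UTC (May 23).
Dakar is UTC+0, so local arrival is the same: 12:22 AM on May 23.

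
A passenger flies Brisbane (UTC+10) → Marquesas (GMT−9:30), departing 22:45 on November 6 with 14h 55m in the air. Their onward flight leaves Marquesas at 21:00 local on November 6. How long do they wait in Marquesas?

2 hours 50 minutes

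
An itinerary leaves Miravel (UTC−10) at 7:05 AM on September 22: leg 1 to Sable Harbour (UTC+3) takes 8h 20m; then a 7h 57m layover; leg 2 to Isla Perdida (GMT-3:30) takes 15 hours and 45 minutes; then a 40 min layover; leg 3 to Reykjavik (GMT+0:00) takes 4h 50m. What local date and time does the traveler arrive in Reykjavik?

6:37 AM on September 24

Convert departure to UTC: 7:05 AM + 10:00 = 5:05 PM UTC on Sep 22.
Add 8 hours 20 minutes leg 1 → 1:25 AM UTC (Sep 23).
Add 7 hours and 57 minutes layover in Sable Harbour → 9:22 AM UTC.
Add 15 hours 45 minutes leg 2 → 1:07 AM UTC (Sep 24).
Add 40 minutes layover in Isla Perdida → 1:47 AM UTC.
Add 4 hours 50 minutes leg 3 → 6:37 AM UTC.
Reykjavik is UTC+0, so local arrival is the same: 6:37 AM on Sep 24.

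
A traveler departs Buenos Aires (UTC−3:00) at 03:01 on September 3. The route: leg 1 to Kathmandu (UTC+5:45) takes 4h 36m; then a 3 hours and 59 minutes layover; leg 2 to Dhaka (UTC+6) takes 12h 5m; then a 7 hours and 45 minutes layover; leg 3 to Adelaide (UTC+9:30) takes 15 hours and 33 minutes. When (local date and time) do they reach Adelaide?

Convert departure to UTC: 03:01 + 3:00 = 06:01 UTC on Sep 3.
Add 4 hours and 36 minutes leg 1 → 10:37 UTC.
Add 3 hours and 59 minutes layover in Kathmandu → 14:36 UTC.
Add 12 hours 5 minutes leg 2 → 02:41 UTC (Sep 4).
Add 7 hours and 45 minutes layover in Dhaka → 10:26 UTC.
Add 15 hours and 33 minutes leg 3 → 01:59 UTC (Sep 5).
Adelaide is UTC+9:30, so local arrival = 01:59 + 9:30 = 11:29 on Sep 5.

11:29 on Sep 5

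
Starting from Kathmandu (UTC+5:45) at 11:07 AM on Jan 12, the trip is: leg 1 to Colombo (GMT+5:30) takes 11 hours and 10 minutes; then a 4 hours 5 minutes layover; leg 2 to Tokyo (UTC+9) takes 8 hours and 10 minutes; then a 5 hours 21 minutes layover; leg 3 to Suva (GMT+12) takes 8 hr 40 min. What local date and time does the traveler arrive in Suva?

Convert departure to UTC: 11:07 AM − 5:45 = 5:22 AM UTC on Jan 12.
Add 11 hours 10 minutes leg 1 → 4:32 PM UTC.
Add 4 hours and 5 minutes layover in Colombo → 8:37 PM UTC.
Add 8 hours 10 minutes leg 2 → 4:47 AM UTC (Jan 13).
Add 5 hours and 21 minutes layover in Tokyo → 10:08 AM UTC.
Add 8 hours 40 minutes leg 3 → 6:48 PM UTC.
Suva is UTC+12:00, so local arrival = 6:48 PM + 12:00 = 6:48 AM on Jan 14.

6:48 AM on Jan 14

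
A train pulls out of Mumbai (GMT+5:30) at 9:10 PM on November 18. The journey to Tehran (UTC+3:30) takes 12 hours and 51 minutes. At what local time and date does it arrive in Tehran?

Convert departure to UTC: 9:10 PM − 5:30 = 3:40 PM UTC on Nov 18.
Add 12 hours 51 minutes travel time → 4:31 AM UTC (Nov 19).
Tehran is UTC+3:30, so local arrival = 4:31 AM + 3:30 = 8:01 AM on Nov 19.

8:01 AM on November 19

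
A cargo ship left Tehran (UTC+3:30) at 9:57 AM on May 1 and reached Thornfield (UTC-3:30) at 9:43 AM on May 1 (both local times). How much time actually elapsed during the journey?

6 hours 46 minutes

Departure in UTC: 9:57 AM − 3:30 = 6:27 AM on May 1.
Arrival in UTC: 9:43 AM + 3:30 = 1:13 PM on May 1.
Elapsed = 1:13 PM − 6:27 AM = 6 hours 46 minutes.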